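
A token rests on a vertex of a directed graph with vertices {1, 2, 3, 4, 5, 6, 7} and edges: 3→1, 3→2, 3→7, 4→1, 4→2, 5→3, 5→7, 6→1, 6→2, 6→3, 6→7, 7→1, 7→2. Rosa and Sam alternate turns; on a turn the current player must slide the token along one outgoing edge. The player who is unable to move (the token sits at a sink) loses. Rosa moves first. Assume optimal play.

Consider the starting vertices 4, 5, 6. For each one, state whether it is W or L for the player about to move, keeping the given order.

Classify positions by backward induction: terminal positions (no move available) are L. From any other position, the mover wins iff some move reaches an L.
Every edge goes from a vertex to one that appears earlier in the order 2, 1, 7, 3, 4, 6, 5, so processing vertices in that order labels each vertex after all of its successors.
2: no outgoing edge → L
1: no outgoing edge → L
7: →1(L), so W
3: →1(L), so W
4: →1(L), so W
6: →1(L), so W
5: →3(W), 7(W) — all W, so L

4: W, 5: L, 6: W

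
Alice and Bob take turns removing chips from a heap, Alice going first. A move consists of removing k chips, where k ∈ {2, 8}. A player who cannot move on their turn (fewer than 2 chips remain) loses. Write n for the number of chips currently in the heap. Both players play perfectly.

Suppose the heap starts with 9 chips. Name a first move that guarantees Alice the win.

Remove 8, leaving 1.

Label each position W (a win for the player to move) or L (a loss). A position with no legal move is L; any other position is W exactly when some move reaches an L, and L when every move reaches a W.
n=0: no move → L
n=1: no move → L
n=2: reaches L-position 0 → W
n=3: reaches L-position 1 → W
n=4: only reaches 2(W), which is W → L
n=5: only reaches 3(W), which is W → L
n=6: reaches L-position 4 → W
n=7: reaches L-position 5 → W
n=8: reaches L-position 0 → W
n=9: reaches L-position 1 → W
From 9, the L positions reachable in one move are: 1.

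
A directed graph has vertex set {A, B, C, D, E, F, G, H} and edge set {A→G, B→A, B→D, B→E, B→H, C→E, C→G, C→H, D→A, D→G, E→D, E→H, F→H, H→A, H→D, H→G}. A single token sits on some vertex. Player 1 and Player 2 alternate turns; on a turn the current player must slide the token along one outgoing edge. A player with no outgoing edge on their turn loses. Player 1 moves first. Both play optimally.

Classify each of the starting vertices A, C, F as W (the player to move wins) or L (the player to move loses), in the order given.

A: W, C: W, F: L

Classify positions by backward induction: terminal positions (no move available) are L. From any other position, the mover wins iff some move reaches an L.
Every edge goes from a vertex to one that appears earlier in the order G, A, D, H, E, B, F, C, so processing vertices in that order labels each vertex after all of its successors.
G: no outgoing edge → L
A: W (go to G, an L position)
D: W (go to G, an L position)
H: W (go to G, an L position)
E: L (options H(W), D(W) are all W)
B: W (go to E, an L position)
F: L (sole option H(W) is W)
C: W (go to E, an L position)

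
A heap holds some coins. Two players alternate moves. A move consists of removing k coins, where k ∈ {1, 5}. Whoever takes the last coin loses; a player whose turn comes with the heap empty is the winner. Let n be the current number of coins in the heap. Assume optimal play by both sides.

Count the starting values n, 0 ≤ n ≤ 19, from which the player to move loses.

10

Work bottom-up. With no move the player to move wins. Otherwise the position is W if at least one move leads to an L position for the opponent, and L if every move leads to a W.
n=0: no move; the opponent has just taken the last coin and therefore loses → W
n=1: L (sole option 0(W) is W)
n=2: W (go to 1, an L position)
n=3: L (sole option 2(W) is W)
n=4: W (go to 3, an L position)
n=5: L (options 4(W), 0(W) are all W)
n=6: W (go to 5, an L position)
n=7: L (options 6(W), 2(W) are all W)
n=8: W (go to 7, an L position)
n=9: L (options 8(W), 4(W) are all W)
n=10: W (go to 9, an L position)
n=11: L (options 10(W), 6(W) are all W)
n=12: W (go to 11, an L position)
n=13: L (options 12(W), 8(W) are all W)
n=14: W (go to 13, an L position)
n=15: L (options 14(W), 10(W) are all W)
n=16: W (go to 15, an L position)
n=17: L (options 16(W), 12(W) are all W)
n=18: W (go to 17, an L position)
n=19: L (options 18(W), 14(W) are all W)
L entries with 0 ≤ n ≤ 19: n = 1, 3, 5, 7, 9, 11, 13, 15, 17, 19; that makes 10.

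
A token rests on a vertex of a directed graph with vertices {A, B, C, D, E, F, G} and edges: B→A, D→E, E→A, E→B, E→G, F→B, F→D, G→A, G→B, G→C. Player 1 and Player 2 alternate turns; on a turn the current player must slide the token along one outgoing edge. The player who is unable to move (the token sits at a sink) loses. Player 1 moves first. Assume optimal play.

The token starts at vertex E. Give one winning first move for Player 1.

Classify positions by backward induction: terminal positions (no move available) are L. From any other position, the mover wins iff some move reaches an L.
Every edge goes from a vertex to one that appears earlier in the order A, C, B, G, E, D, F, so processing vertices in that order labels each vertex after all of its successors.
A: no outgoing edge → L
C: no outgoing edge → L
B: →A(L), so W
G: →C(L), so W
E: →A(L), so W
D: →E(W) only, which is W, so L
F: →D(L), so W
From E, the L positions reachable in one move are: A.

Move to A.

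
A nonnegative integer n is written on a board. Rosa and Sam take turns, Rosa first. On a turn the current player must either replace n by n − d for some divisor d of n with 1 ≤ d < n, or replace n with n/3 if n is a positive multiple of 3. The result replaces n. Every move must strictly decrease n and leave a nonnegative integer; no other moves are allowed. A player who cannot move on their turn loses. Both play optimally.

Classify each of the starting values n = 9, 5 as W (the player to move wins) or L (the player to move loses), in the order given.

9: L, 5: W

Use the standard recursion: the mover loses at a terminal position; elsewhere, the mover wins exactly when some move hands the opponent an L position.
n=0: no move → L
n=1: no move → L
n=2: W (go to 1, an L position)
n=3: W (go to 1, an L position)
n=4: L (options 2(W), 3(W) are all W)
n=5: W (go to 4, an L position)
n=6: W (go to 4, an L position)
n=7: L (sole option 6(W) is W)
n=8: W (go to 4, an L position)
n=9: L (options 3(W), 6(W), 8(W) are all W)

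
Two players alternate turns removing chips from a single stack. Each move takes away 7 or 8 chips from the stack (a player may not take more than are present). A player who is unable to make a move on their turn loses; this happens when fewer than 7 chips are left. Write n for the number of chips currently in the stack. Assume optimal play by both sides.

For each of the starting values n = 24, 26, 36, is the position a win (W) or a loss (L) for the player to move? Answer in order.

24: W, 26: W, 36: L

Label each position W (a win for the player to move) or L (a loss). A position with no legal move is L; any other position is W exactly when some move reaches an L, and L when every move reaches a W.
n=0: no move → L
n=1: no move → L
n=2: no move → L
n=3: no move → L
n=4: no move → L
n=5: no move → L
n=6: no move → L
n=7: →0(L), so W
n=8: →1(L), so W
n=9: →2(L), so W
n=10: →3(L), so W
n=11: →4(L), so W
n=12: →5(L), so W
n=13: →6(L), so W
n=14: →6(L), so W
n=15: →8(W), 7(W) — all W, so L
n=16: →9(W), 8(W) — all W, so L
n=17: →10(W), 9(W) — all W, so L
n=18: →11(W), 10(W) — all W, so L
n=19: →12(W), 11(W) — all W, so L
n=20: →13(W), 12(W) — all W, so L
n=21: →14(W), 13(W) — all W, so L
n=22: →15(L), so W
n=23: →16(L), so W
n=24: →17(L), so W
n=25: →18(L), so W
n=26: →19(L), so W
n=27: →20(L), so W
n=28: →21(L), so W
n=29: →21(L), so W
n=30: →23(W), 22(W) — all W, so L
n=31: →24(W), 23(W) — all W, so L
n=32: →25(W), 24(W) — all W, so L
n=33: →26(W), 25(W) — all W, so L
n=34: →27(W), 26(W) — all W, so L
n=35: →28(W), 27(W) — all W, so L
n=36: →29(W), 28(W) — all W, so L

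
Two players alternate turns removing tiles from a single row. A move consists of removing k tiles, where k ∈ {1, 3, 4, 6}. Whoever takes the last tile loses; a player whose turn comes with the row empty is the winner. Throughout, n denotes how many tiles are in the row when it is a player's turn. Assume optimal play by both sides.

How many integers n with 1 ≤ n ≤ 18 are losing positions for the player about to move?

Work bottom-up. With no move the player to move wins. Otherwise the position is W if at least one move leads to an L position for the opponent, and L if every move leads to a W.
n=0: no move; the opponent has just taken the last tile and therefore loses → W
n=1: →0(W) only, which is W, so L
n=2: →1(L), so W
n=3: →2(W), 0(W) — all W, so L
n=4: →3(L), so W
n=5: →1(L), so W
n=6: →3(L), so W
n=7: →3(L), so W
n=8: →7(W), 5(W), 4(W), 2(W) — all W, so L
n=9: →8(L), so W
n=10: →9(W), 7(W), 6(W), 4(W) — all W, so L
n=11: →10(L), so W
n=12: →8(L), so W
n=13: →10(L), so W
n=14: →10(L), so W
n=15: →14(W), 12(W), 11(W), 9(W) — all W, so L
n=16: →15(L), so W
n=17: →16(W), 14(W), 13(W), 11(W) — all W, so L
n=18: →17(L), so W
L entries with 1 ≤ n ≤ 18 (the range starts at n=1): n = 1, 3, 8, 10, 15, 17; that makes 6.

6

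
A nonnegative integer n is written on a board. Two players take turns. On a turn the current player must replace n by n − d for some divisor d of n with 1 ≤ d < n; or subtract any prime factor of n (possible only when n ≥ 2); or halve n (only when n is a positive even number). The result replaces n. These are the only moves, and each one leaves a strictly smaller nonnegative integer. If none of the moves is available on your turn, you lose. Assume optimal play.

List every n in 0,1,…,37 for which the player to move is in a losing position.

Work bottom-up. With no move the player to move loses. Otherwise the position is W if at least one move leads to an L position for the opponent, and L if every move leads to a W.
n=0: no move → L
n=1: no move → L
n=2: can move to 0, which is L ⇒ W
n=3: can move to 0, which is L ⇒ W
n=4: moves to 2(W), 3(W); every one is W ⇒ L
n=5: can move to 0, which is L ⇒ W
n=6: can move to 4, which is L ⇒ W
n=7: can move to 0, which is L ⇒ W
n=8: can move to 4, which is L ⇒ W
n=9: moves to 6(W), 8(W); every one is W ⇒ L
n=10: can move to 9, which is L ⇒ W
n=11: can move to 0, which is L ⇒ W
n=12: can move to 9, which is L ⇒ W
n=13: can move to 0, which is L ⇒ W
n=14: moves to 7(W), 12(W), 13(W); every one is W ⇒ L
n=15: can move to 14, which is L ⇒ W
n=16: can move to 14, which is L ⇒ W
n=17: can move to 0, which is L ⇒ W
n=18: can move to 9, which is L ⇒ W
n=19: can move to 0, which is L ⇒ W
n=20: moves to 10(W), 15(W), 16(W), 18(W), 19(W); every one is W ⇒ L
n=21: can move to 14, which is L ⇒ W
n=22: can move to 20, which is L ⇒ W
n=23: can move to 0, which is L ⇒ W
n=24: can move to 20, which is L ⇒ W
n=25: can move to 20, which is L ⇒ W
n=26: moves to 13(W), 24(W), 25(W); every one is W ⇒ L
n=27: can move to 26, which is L ⇒ W
n=28: can move to 14, which is L ⇒ W
n=29: can move to 0, which is L ⇒ W
n=30: can move to 20, which is L ⇒ W
n=31: can move to 0, which is L ⇒ W
n=32: moves to 16(W), 24(W), 28(W), 30(W), 31(W); every one is W ⇒ L
n=33: can move to 32, which is L ⇒ W
n=34: can move to 32, which is L ⇒ W
n=35: moves to 28(W), 30(W), 34(W); every one is W ⇒ L
n=36: can move to 32, which is L ⇒ W
n=37: can move to 0, which is L ⇒ W
Reading off the rows marked L gives the requested list; there are 9 such values of n.

0, 1, 4, 9, 14, 20, 26, 32, 35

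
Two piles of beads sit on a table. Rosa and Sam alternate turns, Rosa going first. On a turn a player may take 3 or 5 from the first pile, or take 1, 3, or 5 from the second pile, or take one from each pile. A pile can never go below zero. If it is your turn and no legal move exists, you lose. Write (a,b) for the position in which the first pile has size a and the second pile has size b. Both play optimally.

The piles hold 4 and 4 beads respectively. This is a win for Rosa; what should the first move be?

Move to (1,4).

Label each position W (a win for the player to move) or L (a loss). A position with no legal move is L; any other position is W exactly when some move reaches an L, and L when every move reaches a W.
No move ever increases a pile, so every position that can arise here has a ≤ 4 and b ≤ 4; it is enough to label the cells with 0 ≤ a ≤ 4 and 0 ≤ b ≤ 4.
Every move lowers a or b (never raises either), so fill the grid row by row in increasing a, and left to right within a row: each cell's successors are then already labelled.
      b=0  b=1  b=2  b=3  b=4
a=0:    L    W    L    W    L
a=1:    L    W    L    W    L
a=2:    L    W    L    W    L
a=3:    W    W    W    W    W
a=4:    W    L    W    L    W
Cells with no legal move (terminal, hence L): (0,0), (1,0), (2,0).
The remaining L cells, each justified by listing all of its moves:
(0,2): only reaches (0,1)(W), which is W → L
(0,4): only reaches (0,3)(W), (0,1)(W), all W → L
(1,2): only reaches (1,1)(W), (0,1)(W), all W → L
(1,4): only reaches (1,3)(W), (1,1)(W), (0,3)(W), all W → L
(2,2): only reaches (2,1)(W), (1,1)(W), all W → L
(2,4): only reaches (2,3)(W), (2,1)(W), (1,3)(W), all W → L
(4,1): only reaches (1,1)(W), (4,0)(W), (3,0)(W), all W → L
(4,3): only reaches (1,3)(W), (4,2)(W), (4,0)(W), (3,2)(W), all W → L
Every other cell has at least one move into one of the L cells above, so it is W.
From (4,4), the L positions reachable in one move are: (1,4), (4,3), (4,1). Any move reaching one of these is winning.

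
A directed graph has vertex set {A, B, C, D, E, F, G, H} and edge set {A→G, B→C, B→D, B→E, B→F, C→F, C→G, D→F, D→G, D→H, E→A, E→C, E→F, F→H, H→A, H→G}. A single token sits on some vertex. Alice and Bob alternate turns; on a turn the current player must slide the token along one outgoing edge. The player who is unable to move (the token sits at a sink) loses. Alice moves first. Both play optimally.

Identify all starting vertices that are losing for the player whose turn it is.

F, G

Positions with no move are L. A position that does have a move is losing for the player to move precisely when every available move leads to a winning position for the opponent. Fill in the labels:
Every edge goes from a vertex to one that appears earlier in the order G, A, H, F, D, C, E, B, so processing vertices in that order labels each vertex after all of its successors.
G: no outgoing edge → L
A: →G(L), so W
H: →G(L), so W
F: →H(W) only, which is W, so L
D: →F(L), so W
C: →F(L), so W
E: →F(L), so W
B: →F(L), so W
Reading off the rows marked L gives the requested list; there are 2 such vertices.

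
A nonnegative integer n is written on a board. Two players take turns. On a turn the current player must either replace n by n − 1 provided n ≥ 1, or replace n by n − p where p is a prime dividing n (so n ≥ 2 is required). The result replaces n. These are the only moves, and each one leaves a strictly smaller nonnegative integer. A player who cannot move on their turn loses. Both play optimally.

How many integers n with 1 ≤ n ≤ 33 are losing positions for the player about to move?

8

Label each position W (a win for the player to move) or L (a loss). A position with no legal move is L; any other position is W exactly when some move reaches an L, and L when every move reaches a W.
n=0: no move → L
n=1: →0(L), so W
n=2: →0(L), so W
n=3: →0(L), so W
n=4: →2(W), 3(W) — all W, so L
n=5: →0(L), so W
n=6: →4(L), so W
n=7: →0(L), so W
n=8: →6(W), 7(W) — all W, so L
n=9: →8(L), so W
n=10: →8(L), so W
n=11: →0(L), so W
n=12: →9(W), 10(W), 11(W) — all W, so L
n=13: →0(L), so W
n=14: →12(L), so W
n=15: →12(L), so W
n=16: →14(W), 15(W) — all W, so L
n=17: →0(L), so W
n=18: →16(L), so W
n=19: →0(L), so W
n=20: →15(W), 18(W), 19(W) — all W, so L
n=21: →20(L), so W
n=22: →20(L), so W
n=23: →0(L), so W
n=24: →21(W), 22(W), 23(W) — all W, so L
n=25: →20(L), so W
n=26: →24(L), so W
n=27: →24(L), so W
n=28: →21(W), 26(W), 27(W) — all W, so L
n=29: →0(L), so W
n=30: →28(L), so W
n=31: →0(L), so W
n=32: →30(W), 31(W) — all W, so L
n=33: →32(L), so W
L entries with 1 ≤ n ≤ 33 (n=0 is outside the asked range and is not counted): n = 4, 8, 12, 16, 20, 24, 28, 32; that makes 8.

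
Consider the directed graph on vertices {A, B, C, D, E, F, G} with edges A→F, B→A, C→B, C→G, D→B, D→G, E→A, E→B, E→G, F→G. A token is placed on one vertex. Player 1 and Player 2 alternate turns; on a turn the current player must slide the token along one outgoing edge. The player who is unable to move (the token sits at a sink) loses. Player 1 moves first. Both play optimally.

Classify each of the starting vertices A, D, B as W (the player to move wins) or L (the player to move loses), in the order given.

Build the W/L table. Terminal = L. A non-terminal position is W if it has a move to some L; otherwise it is L.
Every edge goes from a vertex to one that appears earlier in the order G, F, A, B, E, C, D, so processing vertices in that order labels each vertex after all of its successors.
G: no outgoing edge → L
F: W (go to G, an L position)
A: L (sole option F(W) is W)
B: W (go to A, an L position)
E: W (go to A, an L position)
C: W (go to G, an L position)
D: W (go to G, an L position)

A: L, D: W, B: W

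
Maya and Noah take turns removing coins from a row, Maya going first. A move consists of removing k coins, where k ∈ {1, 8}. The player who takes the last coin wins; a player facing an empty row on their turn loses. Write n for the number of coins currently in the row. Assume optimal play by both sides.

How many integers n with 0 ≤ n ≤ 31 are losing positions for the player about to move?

Classify positions by backward induction: terminal positions (no move available) are L. From any other position, the mover wins iff some move reaches an L.
n=0: no move → L
n=1: reaches L-position 0 → W
n=2: only reaches 1(W), which is W → L
n=3: reaches L-position 2 → W
n=4: only reaches 3(W), which is W → L
n=5: reaches L-position 4 → W
n=6: only reaches 5(W), which is W → L
n=7: reaches L-position 6 → W
n=8: reaches L-position 0 → W
n=9: only reaches 8(W), 1(W), all W → L
n=10: reaches L-position 9 → W
n=11: only reaches 10(W), 3(W), all W → L
n=12: reaches L-position 11 → W
n=13: only reaches 12(W), 5(W), all W → L
n=14: reaches L-position 13 → W
n=15: only reaches 14(W), 7(W), all W → L
n=16: reaches L-position 15 → W
n=17: reaches L-position 9 → W
n=18: only reaches 17(W), 10(W), all W → L
n=19: reaches L-position 18 → W
n=20: only reaches 19(W), 12(W), all W → L
n=21: reaches L-position 20 → W
n=22: only reaches 21(W), 14(W), all W → L
n=23: reaches L-position 22 → W
n=24: only reaches 23(W), 16(W), all W → L
n=25: reaches L-position 24 → W
n=26: reaches L-position 18 → W
n=27: only reaches 26(W), 19(W), all W → L
n=28: reaches L-position 27 → W
n=29: only reaches 28(W), 21(W), all W → L
n=30: reaches L-position 29 → W
n=31: only reaches 30(W), 23(W), all W → L
L entries with 0 ≤ n ≤ 31: n = 0, 2, 4, 6, 9, 11, 13, 15, 18, 20, 22, 24, 27, 29, 31; that makes 15.

15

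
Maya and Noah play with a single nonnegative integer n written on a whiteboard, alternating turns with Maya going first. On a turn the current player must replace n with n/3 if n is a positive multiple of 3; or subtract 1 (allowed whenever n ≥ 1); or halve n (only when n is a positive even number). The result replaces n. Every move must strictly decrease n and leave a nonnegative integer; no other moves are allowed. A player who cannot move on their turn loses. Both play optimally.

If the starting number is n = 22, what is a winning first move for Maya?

Move to 11.

Compute win/loss labels from the base case upward. A position with no move is L. Any other position is W if it can reach an L in one move, else L.
n=0: no move → L
n=1: →0(L), so W
n=2: →1(W) only, which is W, so L
n=3: →2(L), so W
n=4: →2(L), so W
n=5: →4(W) only, which is W, so L
n=6: →2(L), so W
n=7: →6(W) only, which is W, so L
n=8: →7(L), so W
n=9: →3(W), 8(W) — all W, so L
n=10: →5(L), so W
n=11: →10(W) only, which is W, so L
n=12: →11(L), so W
n=13: →12(W) only, which is W, so L
n=14: →7(L), so W
n=15: →5(L), so W
n=16: →8(W), 15(W) — all W, so L
n=17: →16(L), so W
n=18: →9(L), so W
n=19: →18(W) only, which is W, so L
n=20: →19(L), so W
n=21: →7(L), so W
n=22: →11(L), so W
From 22, the L positions reachable in one move are: 11.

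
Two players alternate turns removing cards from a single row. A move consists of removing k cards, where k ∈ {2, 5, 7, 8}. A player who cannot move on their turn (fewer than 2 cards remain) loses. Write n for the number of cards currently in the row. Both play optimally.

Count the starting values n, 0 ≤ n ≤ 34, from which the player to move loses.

Compute win/loss labels from the base case upward. A position with no move is L. Any other position is W if it can reach an L in one move, else L.
n=0: no move → L
n=1: no move → L
n=2: W (go to 0, an L position)
n=3: W (go to 1, an L position)
n=4: L (sole option 2(W) is W)
n=5: W (go to 0, an L position)
n=6: W (go to 4, an L position)
n=7: W (go to 0, an L position)
n=8: W (go to 1, an L position)
n=9: W (go to 4, an L position)
n=10: L (options 8(W), 5(W), 3(W), 2(W) are all W)
n=11: W (go to 4, an L position)
n=12: W (go to 10, an L position)
n=13: L (options 11(W), 8(W), 6(W), 5(W) are all W)
n=14: L (options 12(W), 9(W), 7(W), 6(W) are all W)
n=15: W (go to 13, an L position)
n=16: W (go to 14, an L position)
n=17: W (go to 10, an L position)
n=18: W (go to 13, an L position)
n=19: W (go to 14, an L position)
n=20: W (go to 13, an L position)
n=21: W (go to 14, an L position)
n=22: W (go to 14, an L position)
n=23: L (options 21(W), 18(W), 16(W), 15(W) are all W)
n=24: L (options 22(W), 19(W), 17(W), 16(W) are all W)
n=25: W (go to 23, an L position)
n=26: W (go to 24, an L position)
n=27: L (options 25(W), 22(W), 20(W), 19(W) are all W)
n=28: W (go to 23, an L position)
n=29: W (go to 27, an L position)
n=30: W (go to 23, an L position)
n=31: W (go to 24, an L position)
n=32: W (go to 27, an L position)
n=33: L (options 31(W), 28(W), 26(W), 25(W) are all W)
n=34: W (go to 27, an L position)
L entries with 0 ≤ n ≤ 34: n = 0, 1, 4, 10, 13, 14, 23, 24, 27, 33; that makes 10.

10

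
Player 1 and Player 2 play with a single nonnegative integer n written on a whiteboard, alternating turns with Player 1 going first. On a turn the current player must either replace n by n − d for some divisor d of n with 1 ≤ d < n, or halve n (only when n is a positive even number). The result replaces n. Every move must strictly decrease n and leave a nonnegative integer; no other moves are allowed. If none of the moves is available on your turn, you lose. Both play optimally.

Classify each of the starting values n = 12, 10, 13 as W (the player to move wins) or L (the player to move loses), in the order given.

12: W, 10: W, 13: L

Build the W/L table. Terminal = L. A non-terminal position is W if it has a move to some L; otherwise it is L.
n=0: no move → L
n=1: no move → L
n=2: can move to 1, which is L ⇒ W
n=3: the only move is to 2(W), a W ⇒ L
n=4: can move to 3, which is L ⇒ W
n=5: the only move is to 4(W), a W ⇒ L
n=6: can move to 3, which is L ⇒ W
n=7: the only move is to 6(W), a W ⇒ L
n=8: can move to 7, which is L ⇒ W
n=9: moves to 6(W), 8(W); every one is W ⇒ L
n=10: can move to 5, which is L ⇒ W
n=11: the only move is to 10(W), a W ⇒ L
n=12: can move to 9, which is L ⇒ W
n=13: the only move is to 12(W), a W ⇒ L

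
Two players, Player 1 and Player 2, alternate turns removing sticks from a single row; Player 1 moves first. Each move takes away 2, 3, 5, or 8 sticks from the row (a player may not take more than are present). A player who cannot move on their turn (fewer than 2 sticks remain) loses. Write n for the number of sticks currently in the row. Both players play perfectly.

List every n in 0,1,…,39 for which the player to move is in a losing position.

Positions with no move are L. A position that does have a move is losing for the player to move precisely when every available move leads to a winning position for the opponent. Fill in the labels:
n=0: no move → L
n=1: no move → L
n=2: can move to 0, which is L ⇒ W
n=3: can move to 1, which is L ⇒ W
n=4: can move to 1, which is L ⇒ W
n=5: can move to 0, which is L ⇒ W
n=6: can move to 1, which is L ⇒ W
n=7: moves to 5(W), 4(W), 2(W); every one is W ⇒ L
n=8: can move to 0, which is L ⇒ W
n=9: can move to 7, which is L ⇒ W
n=10: can move to 7, which is L ⇒ W
n=11: moves to 9(W), 8(W), 6(W), 3(W); every one is W ⇒ L
n=12: can move to 7, which is L ⇒ W
n=13: can move to 11, which is L ⇒ W
n=14: can move to 11, which is L ⇒ W
n=15: can move to 7, which is L ⇒ W
n=16: can move to 11, which is L ⇒ W
n=17: moves to 15(W), 14(W), 12(W), 9(W); every one is W ⇒ L
n=18: moves to 16(W), 15(W), 13(W), 10(W); every one is W ⇒ L
n=19: can move to 17, which is L ⇒ W
n=20: can move to 18, which is L ⇒ W
n=21: can move to 18, which is L ⇒ W
n=22: can move to 17, which is L ⇒ W
n=23: can move to 18, which is L ⇒ W
n=24: moves to 22(W), 21(W), 19(W), 16(W); every one is W ⇒ L
n=25: can move to 17, which is L ⇒ W
n=26: can move to 24, which is L ⇒ W
n=27: can move to 24, which is L ⇒ W
n=28: moves to 26(W), 25(W), 23(W), 20(W); every one is W ⇒ L
n=29: can move to 24, which is L ⇒ W
n=30: can move to 28, which is L ⇒ W
n=31: can move to 28, which is L ⇒ W
n=32: can move to 24, which is L ⇒ W
n=33: can move to 28, which is L ⇒ W
n=34: moves to 32(W), 31(W), 29(W), 26(W); every one is W ⇒ L
n=35: moves to 33(W), 32(W), 30(W), 27(W); every one is W ⇒ L
n=36: can move to 34, which is L ⇒ W
n=37: can move to 35, which is L ⇒ W
n=38: can move to 35, which is L ⇒ W
n=39: can move to 34, which is L ⇒ W
Reading off the rows marked L gives the requested list; there are 10 such values of n.

0, 1, 7, 11, 17, 18, 24, 28, 34, 35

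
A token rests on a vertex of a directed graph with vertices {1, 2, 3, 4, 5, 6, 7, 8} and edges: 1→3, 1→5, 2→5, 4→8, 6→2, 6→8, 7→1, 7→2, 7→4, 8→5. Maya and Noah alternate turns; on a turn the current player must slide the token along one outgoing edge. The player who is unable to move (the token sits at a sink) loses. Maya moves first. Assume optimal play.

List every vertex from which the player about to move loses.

3, 4, 5, 6

Compute win/loss labels from the base case upward. A position with no move is L. Any other position is W if it can reach an L in one move, else L.
Every edge goes from a vertex to one that appears earlier in the order 5, 3, 1, 8, 4, 2, 7, 6, so processing vertices in that order labels each vertex after all of its successors.
5: no outgoing edge → L
3: no outgoing edge → L
1: can move to 3, which is L ⇒ W
8: can move to 5, which is L ⇒ W
4: the only move is to 8(W), a W ⇒ L
2: can move to 5, which is L ⇒ W
7: can move to 4, which is L ⇒ W
6: moves to 2(W), 8(W); every one is W ⇒ L
The losing starting vertices are exactly the entries labelled L in this table (4 of them).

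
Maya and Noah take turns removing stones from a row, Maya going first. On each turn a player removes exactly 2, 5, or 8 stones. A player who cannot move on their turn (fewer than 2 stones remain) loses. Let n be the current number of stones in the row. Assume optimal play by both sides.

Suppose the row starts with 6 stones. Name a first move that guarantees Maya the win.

Compute win/loss labels from the base case upward. A position with no move is L. Any other position is W if it can reach an L in one move, else L.
n=0: no move → L
n=1: no move → L
n=2: can move to 0, which is L ⇒ W
n=3: can move to 1, which is L ⇒ W
n=4: the only move is to 2(W), a W ⇒ L
n=5: can move to 0, which is L ⇒ W
n=6: can move to 4, which is L ⇒ W
From 6, the L positions reachable in one move are: 4, 1. Any move reaching one of these is winning.

Remove 2, leaving 4.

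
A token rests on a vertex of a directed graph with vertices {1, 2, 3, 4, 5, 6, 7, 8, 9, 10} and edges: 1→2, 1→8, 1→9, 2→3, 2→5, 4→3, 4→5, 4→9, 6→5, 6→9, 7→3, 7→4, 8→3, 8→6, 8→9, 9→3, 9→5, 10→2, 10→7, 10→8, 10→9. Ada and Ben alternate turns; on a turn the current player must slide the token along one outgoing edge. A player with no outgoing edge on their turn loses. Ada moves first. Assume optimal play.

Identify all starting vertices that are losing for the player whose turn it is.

Positions with no move are L. A position that does have a move is losing for the player to move precisely when every available move leads to a winning position for the opponent. Fill in the labels:
Every edge goes from a vertex to one that appears earlier in the order 3, 5, 9, 4, 6, 8, 7, 2, 1, 10, so processing vertices in that order labels each vertex after all of its successors.
3: no outgoing edge → L
5: no outgoing edge → L
9: can move to 5, which is L ⇒ W
4: can move to 5, which is L ⇒ W
6: can move to 5, which is L ⇒ W
8: can move to 3, which is L ⇒ W
7: can move to 3, which is L ⇒ W
2: can move to 5, which is L ⇒ W
1: moves to 2(W), 8(W), 9(W); every one is W ⇒ L
10: moves to 2(W), 7(W), 8(W), 9(W); every one is W ⇒ L
Reading off the rows marked L gives the requested list; there are 4 such vertices.

1, 3, 5, 10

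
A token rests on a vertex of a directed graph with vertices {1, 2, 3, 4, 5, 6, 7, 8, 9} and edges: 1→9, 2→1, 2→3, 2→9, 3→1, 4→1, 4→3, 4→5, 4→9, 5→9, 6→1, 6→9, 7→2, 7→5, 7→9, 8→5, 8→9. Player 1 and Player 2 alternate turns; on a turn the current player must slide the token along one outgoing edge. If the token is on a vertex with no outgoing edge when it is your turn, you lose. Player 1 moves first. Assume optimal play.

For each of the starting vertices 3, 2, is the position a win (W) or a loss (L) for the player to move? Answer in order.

Use the standard recursion: the mover loses at a terminal position; elsewhere, the mover wins exactly when some move hands the opponent an L position.
Every edge goes from a vertex to one that appears earlier in the order 9, 5, 1, 3, 2, 7, 4, 6, 8, so processing vertices in that order labels each vertex after all of its successors.
9: no outgoing edge → L
5: can move to 9, which is L ⇒ W
1: can move to 9, which is L ⇒ W
3: the only move is to 1(W), a W ⇒ L
2: can move to 3, which is L ⇒ W
7: can move to 9, which is L ⇒ W
4: can move to 3, which is L ⇒ W
6: can move to 9, which is L ⇒ W
8: can move to 9, which is L ⇒ W

3: L, 2: W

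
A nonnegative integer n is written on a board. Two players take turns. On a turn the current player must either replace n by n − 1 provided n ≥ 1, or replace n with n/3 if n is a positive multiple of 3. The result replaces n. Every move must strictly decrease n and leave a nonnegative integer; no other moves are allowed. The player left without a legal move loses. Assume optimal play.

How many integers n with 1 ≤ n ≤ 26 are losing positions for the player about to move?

12

Build the W/L table. Terminal = L. A non-terminal position is W if it has a move to some L; otherwise it is L.
n=0: no move → L
n=1: can move to 0, which is L ⇒ W
n=2: the only move is to 1(W), a W ⇒ L
n=3: can move to 2, which is L ⇒ W
n=4: the only move is to 3(W), a W ⇒ L
n=5: can move to 4, which is L ⇒ W
n=6: can move to 2, which is L ⇒ W
n=7: the only move is to 6(W), a W ⇒ L
n=8: can move to 7, which is L ⇒ W
n=9: moves to 3(W), 8(W); every one is W ⇒ L
n=10: can move to 9, which is L ⇒ W
n=11: the only move is to 10(W), a W ⇒ L
n=12: can move to 4, which is L ⇒ W
n=13: the only move is to 12(W), a W ⇒ L
n=14: can move to 13, which is L ⇒ W
n=15: moves to 5(W), 14(W); every one is W ⇒ L
n=16: can move to 15, which is L ⇒ W
n=17: the only move is to 16(W), a W ⇒ L
n=18: can move to 17, which is L ⇒ W
n=19: the only move is to 18(W), a W ⇒ L
n=20: can move to 19, which is L ⇒ W
n=21: can move to 7, which is L ⇒ W
n=22: the only move is to 21(W), a W ⇒ L
n=23: can move to 22, which is L ⇒ W
n=24: moves to 8(W), 23(W); every one is W ⇒ L
n=25: can move to 24, which is L ⇒ W
n=26: the only move is to 25(W), a W ⇒ L
L entries with 1 ≤ n ≤ 26 (n=0 is outside the asked range and is not counted): n = 2, 4, 7, 9, 11, 13, 15, 17, 19, 22, 24, 26; that makes 12.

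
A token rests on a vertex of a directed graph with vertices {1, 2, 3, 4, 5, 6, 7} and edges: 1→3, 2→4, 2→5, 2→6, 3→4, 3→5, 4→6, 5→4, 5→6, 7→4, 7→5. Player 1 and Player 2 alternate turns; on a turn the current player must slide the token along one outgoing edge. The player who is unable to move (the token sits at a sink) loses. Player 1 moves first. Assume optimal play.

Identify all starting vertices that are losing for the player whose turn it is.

3, 6, 7

Label each position W (a win for the player to move) or L (a loss). A position with no legal move is L; any other position is W exactly when some move reaches an L, and L when every move reaches a W.
Every edge goes from a vertex to one that appears earlier in the order 6, 4, 5, 2, 7, 3, 1, so processing vertices in that order labels each vertex after all of its successors.
6: no outgoing edge → L
4: W (go to 6, an L position)
5: W (go to 6, an L position)
2: W (go to 6, an L position)
7: L (options 5(W), 4(W) are all W)
3: L (options 5(W), 4(W) are all W)
1: W (go to 3, an L position)
Reading off the rows marked L gives the requested list; there are 3 such vertices.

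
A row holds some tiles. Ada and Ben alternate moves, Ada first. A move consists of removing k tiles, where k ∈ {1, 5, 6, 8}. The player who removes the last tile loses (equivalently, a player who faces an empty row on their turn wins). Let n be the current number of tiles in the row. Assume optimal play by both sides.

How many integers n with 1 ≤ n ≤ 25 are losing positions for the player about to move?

8

Label each position W (a win for the player to move) or L (a loss). A position with no legal move is W; any other position is W exactly when some move reaches an L, and L when every move reaches a W.
n=0: no move; the opponent has just taken the last tile and therefore loses → W
n=1: only reaches 0(W), which is W → L
n=2: reaches L-position 1 → W
n=3: only reaches 2(W), which is W → L
n=4: reaches L-position 3 → W
n=5: only reaches 4(W), 0(W), all W → L
n=6: reaches L-position 5 → W
n=7: reaches L-position 1 → W
n=8: reaches L-position 3 → W
n=9: reaches L-position 3 → W
n=10: reaches L-position 5 → W
n=11: reaches L-position 5 → W
n=12: only reaches 11(W), 7(W), 6(W), 4(W), all W → L
n=13: reaches L-position 12 → W
n=14: only reaches 13(W), 9(W), 8(W), 6(W), all W → L
n=15: reaches L-position 14 → W
n=16: only reaches 15(W), 11(W), 10(W), 8(W), all W → L
n=17: reaches L-position 16 → W
n=18: reaches L-position 12 → W
n=19: reaches L-position 14 → W
n=20: reaches L-position 14 → W
n=21: reaches L-position 16 → W
n=22: reaches L-position 16 → W
n=23: only reaches 22(W), 18(W), 17(W), 15(W), all W → L
n=24: reaches L-position 23 → W
n=25: only reaches 24(W), 20(W), 19(W), 17(W), all W → L
L entries with 1 ≤ n ≤ 25 (the range starts at n=1): n = 1, 3, 5, 12, 14, 16, 23, 25; that makes 8.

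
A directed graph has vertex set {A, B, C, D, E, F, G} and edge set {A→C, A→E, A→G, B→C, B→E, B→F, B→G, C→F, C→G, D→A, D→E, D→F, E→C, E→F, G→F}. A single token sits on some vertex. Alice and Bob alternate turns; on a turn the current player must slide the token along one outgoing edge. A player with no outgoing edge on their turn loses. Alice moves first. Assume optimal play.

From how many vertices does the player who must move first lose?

2

Use the standard recursion: the mover loses at a terminal position; elsewhere, the mover wins exactly when some move hands the opponent an L position.
Every edge goes from a vertex to one that appears earlier in the order F, G, C, E, A, D, B, so processing vertices in that order labels each vertex after all of its successors.
F: no outgoing edge → L
G: →F(L), so W
C: →F(L), so W
E: →F(L), so W
A: →E(W), C(W), G(W) — all W, so L
D: →A(L), so W
B: →F(L), so W
The L vertices are A, F; that is 2 in all.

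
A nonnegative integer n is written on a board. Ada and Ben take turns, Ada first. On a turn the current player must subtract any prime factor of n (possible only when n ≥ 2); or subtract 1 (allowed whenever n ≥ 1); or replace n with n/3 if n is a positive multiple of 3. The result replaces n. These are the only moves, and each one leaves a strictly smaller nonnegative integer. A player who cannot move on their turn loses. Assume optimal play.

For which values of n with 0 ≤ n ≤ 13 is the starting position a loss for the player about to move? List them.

0, 4, 8

Positions with no move are L. A position that does have a move is losing for the player to move precisely when every available move leads to a winning position for the opponent. Fill in the labels:
n=0: no move → L
n=1: W (go to 0, an L position)
n=2: W (go to 0, an L position)
n=3: W (go to 0, an L position)
n=4: L (options 2(W), 3(W) are all W)
n=5: W (go to 0, an L position)
n=6: W (go to 4, an L position)
n=7: W (go to 0, an L position)
n=8: L (options 6(W), 7(W) are all W)
n=9: W (go to 8, an L position)
n=10: W (go to 8, an L position)
n=11: W (go to 0, an L position)
n=12: W (go to 4, an L position)
n=13: W (go to 0, an L position)
The losing starting values of n are exactly the entries labelled L in this table (3 of them).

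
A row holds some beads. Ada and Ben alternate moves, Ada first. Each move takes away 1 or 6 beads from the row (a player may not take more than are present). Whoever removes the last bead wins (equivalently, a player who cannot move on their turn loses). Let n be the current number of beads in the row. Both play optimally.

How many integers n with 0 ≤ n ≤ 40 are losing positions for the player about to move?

18

Compute win/loss labels from the base case upward. A position with no move is L. Any other position is W if it can reach an L in one move, else L.
n=0: no move → L
n=1: →0(L), so W
n=2: →1(W) only, which is W, so L
n=3: →2(L), so W
n=4: →3(W) only, which is W, so L
n=5: →4(L), so W
n=6: →0(L), so W
n=7: →6(W), 1(W) — all W, so L
n=8: →7(L), so W
n=9: →8(W), 3(W) — all W, so L
n=10: →9(L), so W
n=11: →10(W), 5(W) — all W, so L
n=12: →11(L), so W
n=13: →7(L), so W
n=14: →13(W), 8(W) — all W, so L
n=15: →14(L), so W
n=16: →15(W), 10(W) — all W, so L
n=17: →16(L), so W
n=18: →17(W), 12(W) — all W, so L
n=19: →18(L), so W
n=20: →14(L), so W
n=21: →20(W), 15(W) — all W, so L
n=22: →21(L), so W
n=23: →22(W), 17(W) — all W, so L
n=24: →23(L), so W
n=25: →24(W), 19(W) — all W, so L
n=26: →25(L), so W
n=27: →21(L), so W
n=28: →27(W), 22(W) — all W, so L
n=29: →28(L), so W
n=30: →29(W), 24(W) — all W, so L
n=31: →30(L), so W
n=32: →31(W), 26(W) — all W, so L
n=33: →32(L), so W
n=34: →28(L), so W
n=35: →34(W), 29(W) — all W, so L
n=36: →35(L), so W
n=37: →36(W), 31(W) — all W, so L
n=38: →37(L), so W
n=39: →38(W), 33(W) — all W, so L
n=40: →39(L), so W
L entries with 0 ≤ n ≤ 40: n = 0, 2, 4, 7, 9, 11, 14, 16, 18, 21, 23, 25, 28, 30, 32, 35, 37, 39; that makes 18.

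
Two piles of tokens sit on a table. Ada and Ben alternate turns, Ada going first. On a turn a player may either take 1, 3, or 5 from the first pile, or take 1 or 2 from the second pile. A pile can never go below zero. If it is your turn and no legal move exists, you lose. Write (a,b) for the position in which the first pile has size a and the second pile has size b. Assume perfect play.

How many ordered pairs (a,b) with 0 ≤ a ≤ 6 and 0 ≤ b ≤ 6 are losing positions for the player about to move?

18

Work bottom-up. With no move the player to move loses. Otherwise the position is W if at least one move leads to an L position for the opponent, and L if every move leads to a W.
Every move lowers a or b (never raises either), so fill the grid row by row in increasing a, and left to right within a row: each cell's successors are then already labelled.
      b=0  b=1  b=2  b=3  b=4  b=5  b=6
a=0:    L    W    W    L    W    W    L
a=1:    W    L    W    W    L    W    W
a=2:    L    W    W    L    W    W    L
a=3:    W    L    W    W    L    W    W
a=4:    L    W    W    L    W    W    L
a=5:    W    L    W    W    L    W    W
a=6:    L    W    W    L    W    W    L
Cells with no legal move (terminal, hence L): (0,0).
The remaining L cells, each justified by listing all of its moves:
(0,3): L (options (0,2)(W), (0,1)(W) are all W)
(0,6): L (options (0,5)(W), (0,4)(W) are all W)
(1,1): L (options (0,1)(W), (1,0)(W) are all W)
(1,4): L (options (0,4)(W), (1,3)(W), (1,2)(W) are all W)
(2,0): L (sole option (1,0)(W) is W)
(2,3): L (options (1,3)(W), (2,2)(W), (2,1)(W) are all W)
(2,6): L (options (1,6)(W), (2,5)(W), (2,4)(W) are all W)
(3,1): L (options (2,1)(W), (0,1)(W), (3,0)(W) are all W)
(3,4): L (options (2,4)(W), (0,4)(W), (3,3)(W), (3,2)(W) are all W)
(4,0): L (options (3,0)(W), (1,0)(W) are all W)
(4,3): L (options (3,3)(W), (1,3)(W), (4,2)(W), (4,1)(W) are all W)
(4,6): L (options (3,6)(W), (1,6)(W), (4,5)(W), (4,4)(W) are all W)
(5,1): L (options (4,1)(W), (2,1)(W), (0,1)(W), (5,0)(W) are all W)
(5,4): L (options (4,4)(W), (2,4)(W), (0,4)(W), (5,3)(W), (5,2)(W) are all W)
(6,0): L (options (5,0)(W), (3,0)(W), (1,0)(W) are all W)
(6,3): L (options (5,3)(W), (3,3)(W), (1,3)(W), (6,2)(W), (6,1)(W) are all W)
(6,6): L (options (5,6)(W), (3,6)(W), (1,6)(W), (6,5)(W), (6,4)(W) are all W)
Every other cell has at least one move into one of the L cells above, so it is W.
L cells per row: a=0: 3, a=1: 2, a=2: 3, a=3: 2, a=4: 3, a=5: 2, a=6: 3; total 18.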